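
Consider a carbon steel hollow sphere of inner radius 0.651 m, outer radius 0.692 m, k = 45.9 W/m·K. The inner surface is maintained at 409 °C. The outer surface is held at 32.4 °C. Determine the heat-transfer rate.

Q = 2.39×10^6 W

Q = 4πk·ΔT/(1/r₁ − 1/r₂) = 4π × 45.9 × 376.6 / (1/0.651 − 1/0.692) = 2.39×10^6 W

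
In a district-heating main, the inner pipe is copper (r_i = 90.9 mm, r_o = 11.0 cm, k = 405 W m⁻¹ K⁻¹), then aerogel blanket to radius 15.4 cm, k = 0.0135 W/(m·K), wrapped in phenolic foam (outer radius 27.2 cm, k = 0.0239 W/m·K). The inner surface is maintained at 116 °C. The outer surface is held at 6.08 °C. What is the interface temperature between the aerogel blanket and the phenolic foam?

Resistance network (inner→outer):
  R'_copper = ln(0.110/0.0909)/(2πk) = 0.1907/(2π·405) = 7.495×10^-5 m·K/W
  R'_aerogel blanket = ln(0.154/0.110)/(2πk) = 0.3365/(2π·0.0135) = 3.967 m·K/W
  R'_phenolic foam = ln(0.272/0.154)/(2πk) = 0.5688/(2π·0.0239) = 3.788 m·K/W
ΣR = 7.495×10^-5 + 3.967 + 3.788 = 7.755 m·K/W
Q' = ΔT/ΣR = (116 °C − 6.08 °C)/7.755 = 14.17 W/m
From the inner boundary to the aerogel blanket/phenolic foam interface, ΣR_partial = 3.967 m·K/W.
T_interface = T_in − Q'·ΣR_partial = 116 °C − (14.17)(3.967) = 59.8 °C

T = 59.8 °C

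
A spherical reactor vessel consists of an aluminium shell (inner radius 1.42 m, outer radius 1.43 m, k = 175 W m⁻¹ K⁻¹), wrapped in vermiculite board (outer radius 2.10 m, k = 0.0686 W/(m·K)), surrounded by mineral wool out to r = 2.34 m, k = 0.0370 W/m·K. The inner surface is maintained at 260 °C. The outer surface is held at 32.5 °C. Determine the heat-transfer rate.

Q = 625 W

Resistance network (inner→outer):
  R_aluminium = (1/1.42 − 1/1.43)/(4πk) = 0.004925/(4π·175) = 2.239×10^-6 K/W
  R_vermiculite board = (1/1.43 − 1/2.10)/(4πk) = 0.2231/(4π·0.0686) = 0.2588 K/W
  R_mineral wool = (1/2.10 − 1/2.34)/(4πk) = 0.04884/(4π·0.0370) = 0.1050 K/W
ΣR = 2.239×10^-6 + 0.2588 + 0.1050 = 0.3638 K/W
Q = ΔT/ΣR = (260 °C − 32.5 °C)/0.3638 = 625 W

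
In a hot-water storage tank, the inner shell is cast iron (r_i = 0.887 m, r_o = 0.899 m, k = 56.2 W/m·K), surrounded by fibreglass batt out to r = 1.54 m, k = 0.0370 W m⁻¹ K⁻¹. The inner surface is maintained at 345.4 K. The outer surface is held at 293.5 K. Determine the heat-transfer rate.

Resistance network (inner→outer):
  R_cast iron = (1/0.887 − 1/0.899)/(4πk) = 0.01505/(4π·56.2) = 2.131×10^-5 K/W
  R_fibreglass batt = (1/0.899 − 1/1.54)/(4πk) = 0.4630/(4π·0.0370) = 0.9958 K/W
ΣR = 2.131×10^-5 + 0.9958 = 0.9958 K/W
Q = ΔT/ΣR = (345.4 K − 293.5 K)/0.9958 = 52.1 W

Q = 52.1 W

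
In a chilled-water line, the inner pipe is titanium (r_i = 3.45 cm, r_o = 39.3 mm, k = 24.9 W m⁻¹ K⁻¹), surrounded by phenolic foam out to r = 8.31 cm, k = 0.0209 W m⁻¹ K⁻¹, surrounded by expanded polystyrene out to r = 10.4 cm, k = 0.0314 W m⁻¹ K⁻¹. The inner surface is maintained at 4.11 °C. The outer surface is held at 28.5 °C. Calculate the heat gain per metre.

Treat each layer as a resistance in series:
  R'_titanium = ln(0.0393/0.0345)/(2πk) = 0.1303/(2π·24.9) = 8.326×10^-4 m·K/W
  R'_phenolic foam = ln(0.0831/0.0393)/(2πk) = 0.7488/(2π·0.0209) = 5.702 m·K/W
  R'_expanded polystyrene = ln(0.104/0.0831)/(2πk) = 0.2243/(2π·0.0314) = 1.137 m·K/W
ΣR = 8.326×10^-4 + 5.702 + 1.137 = 6.840 m·K/W
Q' = ΔT/ΣR = (4.11 °C − 28.5 °C)/6.840 = -3.57 W/m
(Negative Q' ⇒ heat flows inward; heat gain = 3.57 W/m.)

Q' = 3.57 W/m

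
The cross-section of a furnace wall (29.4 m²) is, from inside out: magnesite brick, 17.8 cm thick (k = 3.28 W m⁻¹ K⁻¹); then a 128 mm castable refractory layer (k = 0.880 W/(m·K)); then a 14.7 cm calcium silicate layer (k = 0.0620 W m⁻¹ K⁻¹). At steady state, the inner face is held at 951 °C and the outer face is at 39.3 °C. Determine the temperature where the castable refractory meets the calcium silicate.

Treat each layer as a resistance in series:
  R_magnesite brick = L/(kA) = 0.178/(3.28·29.4) = 0.001846 K/W
  R_castable refractory = L/(kA) = 0.128/(0.880·29.4) = 0.004947 K/W
  R_calcium silicate = L/(kA) = 0.147/(0.0620·29.4) = 0.08065 K/W
ΣR = 0.001846 + 0.004947 + 0.08065 = 0.08744 K/W
Q = ΔT/ΣR = (951 °C − 39.3 °C)/0.08744 = 10430 W
From the inner boundary to the castable refractory/calcium silicate interface, ΣR_partial = 0.006793 K/W.
T_interface = T_in − Q·ΣR_partial = 951 °C − (10430)(0.006793) = 880 °C

T = 880 °C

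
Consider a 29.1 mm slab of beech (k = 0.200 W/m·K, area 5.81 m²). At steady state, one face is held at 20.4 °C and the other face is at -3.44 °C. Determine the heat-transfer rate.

Q = 952 W

Q = kA·ΔT/L = 0.200 × 5.81 × |20.4 °C − -3.44 °C| / 0.0291 = 952 W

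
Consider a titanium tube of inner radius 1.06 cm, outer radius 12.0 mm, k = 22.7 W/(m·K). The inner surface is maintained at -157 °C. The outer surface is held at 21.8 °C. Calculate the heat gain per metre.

Q' = 2.06×10^5 W/m

Q' = 2πk·ΔT/ln(r₂/r₁) = 2π × 22.7 × 178.8 / ln(0.0120/0.0106) = 2.06×10^5 W/m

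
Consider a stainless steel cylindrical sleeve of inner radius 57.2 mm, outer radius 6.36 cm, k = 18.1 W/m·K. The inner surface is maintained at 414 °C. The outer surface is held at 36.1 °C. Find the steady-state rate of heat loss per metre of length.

Q' = 405 kW/m

Q' = 2πk·ΔT/ln(r₂/r₁) = 2π × 18.1 × 377.9 / ln(0.0636/0.0572) = 4.05×10^5 W/m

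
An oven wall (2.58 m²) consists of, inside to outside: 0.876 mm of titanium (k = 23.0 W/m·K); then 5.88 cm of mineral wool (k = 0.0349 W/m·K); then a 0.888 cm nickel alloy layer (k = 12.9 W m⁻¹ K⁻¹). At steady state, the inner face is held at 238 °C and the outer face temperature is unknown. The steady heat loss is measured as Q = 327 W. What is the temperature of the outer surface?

Series resistances:
  R_titanium = L/(kA) = 8.76×10^-4/(23.0·2.58) = 1.476×10^-5 K/W
  R_mineral wool = L/(kA) = 0.0588/(0.0349·2.58) = 0.6530 K/W
  R_nickel alloy = L/(kA) = 0.00888/(12.9·2.58) = 2.668×10^-4 K/W
ΣR = 0.6533 K/W
ΔT = Q·ΣR = 327 × 0.6533 = 213.6 K
Heat flows outward, so T_out = T_in − ΔT = 238 − 213.6 = 24.4 °C

T_out = 24.4 °C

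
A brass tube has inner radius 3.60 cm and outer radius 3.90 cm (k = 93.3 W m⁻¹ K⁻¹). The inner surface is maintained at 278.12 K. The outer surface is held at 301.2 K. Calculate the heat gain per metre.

Q' = 2πk·ΔT/ln(r₂/r₁) = 2π × 93.3 × 23.08 / ln(0.0390/0.0360) = 1.69×10^5 W/m

Q' = 1.69×10^5 W/m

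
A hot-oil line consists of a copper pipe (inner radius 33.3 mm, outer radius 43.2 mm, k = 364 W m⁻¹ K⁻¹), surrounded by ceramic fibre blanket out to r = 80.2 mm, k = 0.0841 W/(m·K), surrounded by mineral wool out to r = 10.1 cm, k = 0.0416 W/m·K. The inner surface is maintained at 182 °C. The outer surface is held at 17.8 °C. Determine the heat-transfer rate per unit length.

Q' = 80.0 W/m

Series thermal resistances, inner to outer:
  R'_copper = ln(0.0432/0.0333)/(2πk) = 0.2603/(2π·364) = 1.138×10^-4 m·K/W
  R'_ceramic fibre blanket = ln(0.0802/0.0432)/(2πk) = 0.6187/(2π·0.0841) = 1.171 m·K/W
  R'_mineral wool = ln(0.101/0.0802)/(2πk) = 0.2306/(2π·0.0416) = 0.8822 m·K/W
ΣR = 1.138×10^-4 + 1.171 + 0.8822 = 2.053 m·K/W
Q' = ΔT/ΣR = (182 °C − 17.8 °C)/2.053 = 80.0 W/m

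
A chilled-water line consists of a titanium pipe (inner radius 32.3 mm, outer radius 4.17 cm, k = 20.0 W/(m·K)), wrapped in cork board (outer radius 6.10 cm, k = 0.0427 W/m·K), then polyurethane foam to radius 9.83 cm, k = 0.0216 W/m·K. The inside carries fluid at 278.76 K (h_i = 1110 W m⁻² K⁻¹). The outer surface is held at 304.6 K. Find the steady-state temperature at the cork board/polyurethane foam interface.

T = 286.2 K

Treat each layer as a resistance in series:
  R'_conv,in = 1/(2πr h) = 1/(2π·0.0323·1110) = 0.004439 m·K/W
  R'_titanium = ln(0.0417/0.0323)/(2πk) = 0.2554/(2π·20.0) = 0.002033 m·K/W
  R'_cork board = ln(0.0610/0.0417)/(2πk) = 0.3804/(2π·0.0427) = 1.418 m·K/W
  R'_polyurethane foam = ln(0.0983/0.0610)/(2πk) = 0.4772/(2π·0.0216) = 3.516 m·K/W
ΣR = 0.004439 + 0.002033 + 1.418 + 3.516 = 4.940 m·K/W
Q' = ΔT/ΣR = (278.76 K − 304.6 K)/4.940 = -5.231 W/m
From the inner boundary to the cork board/polyurethane foam interface, ΣR_partial = 1.424 m·K/W.
T_interface = T_in − Q'·ΣR_partial = 278.76 K − (-5.231)(1.424) = 286.2 K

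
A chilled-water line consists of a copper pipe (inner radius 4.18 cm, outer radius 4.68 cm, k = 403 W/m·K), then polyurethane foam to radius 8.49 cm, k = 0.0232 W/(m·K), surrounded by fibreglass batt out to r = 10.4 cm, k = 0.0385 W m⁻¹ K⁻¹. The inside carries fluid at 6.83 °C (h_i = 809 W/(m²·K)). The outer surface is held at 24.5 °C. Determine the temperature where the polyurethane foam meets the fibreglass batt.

T = 21.5 °C

Treat each layer as a resistance in series:
  R'_conv,in = 1/(2πr h) = 1/(2π·0.0418·809) = 0.004706 m·K/W
  R'_copper = ln(0.0468/0.0418)/(2πk) = 0.1130/(2π·403) = 4.462×10^-5 m·K/W
  R'_polyurethane foam = ln(0.0849/0.0468)/(2πk) = 0.5956/(2π·0.0232) = 4.086 m·K/W
  R'_fibreglass batt = ln(0.104/0.0849)/(2πk) = 0.2029/(2π·0.0385) = 0.8388 m·K/W
ΣR = 0.004706 + 4.462×10^-5 + 4.086 + 0.8388 = 4.930 m·K/W
Q' = ΔT/ΣR = (6.83 °C − 24.5 °C)/4.930 = -3.584 W/m
From the inner boundary to the polyurethane foam/fibreglass batt interface, ΣR_partial = 4.091 m·K/W.
T_interface = T_in − Q'·ΣR_partial = 6.83 °C − (-3.584)(4.091) = 21.5 °C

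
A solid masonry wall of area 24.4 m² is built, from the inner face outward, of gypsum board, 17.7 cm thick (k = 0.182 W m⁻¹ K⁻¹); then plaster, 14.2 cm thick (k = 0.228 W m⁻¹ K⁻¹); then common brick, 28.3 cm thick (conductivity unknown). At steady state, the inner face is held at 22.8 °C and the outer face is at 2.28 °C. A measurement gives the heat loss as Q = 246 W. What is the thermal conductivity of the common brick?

k = 0.643 W/m·K

ΣR = ΔT/Q = |22.8 − 2.28|/246 = 0.08341 K/W
Known resistances:
  R_gypsum board = L/(kA) = 0.177/(0.182·24.4) = 0.03986 K/W
  R_plaster = L/(kA) = 0.142/(0.228·24.4) = 0.02552 K/W
R_common brick = ΣR − ΣR_known = 0.08341 − 0.06538 = 0.01803 K/W
L/(kA) = 0.01803 ⇒ k = 0.283/(0.01803·24.4) = 0.643 W/m·K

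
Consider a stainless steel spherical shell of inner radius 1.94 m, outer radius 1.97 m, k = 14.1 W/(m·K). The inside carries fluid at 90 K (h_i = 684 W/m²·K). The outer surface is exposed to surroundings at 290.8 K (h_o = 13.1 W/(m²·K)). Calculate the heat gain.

Q = 1.22×10^5 W

Resistance network (inner→outer):
  R_conv,in = 1/(4πr²h) = 1/(4π·1.94²·684) = 3.091×10^-5 K/W
  R_stainless steel = (1/1.94 − 1/1.97)/(4πk) = 0.007850/(4π·14.1) = 4.430×10^-5 K/W
  R_conv,out = 1/(4πr²h) = 1/(4π·1.97²·13.1) = 0.001565 K/W
ΣR = 3.091×10^-5 + 4.430×10^-5 + 0.001565 = 0.001640 K/W
Q = ΔT/ΣR = (90 K − 290.8 K)/0.001640 = -1.22×10^5 W
(Negative Q ⇒ heat flows inward; heat gain = 1.22×10^5 W.)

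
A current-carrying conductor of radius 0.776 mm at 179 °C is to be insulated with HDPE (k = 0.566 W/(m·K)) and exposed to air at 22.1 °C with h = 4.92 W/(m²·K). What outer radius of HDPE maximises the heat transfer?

r_cr = 11.5 cm

For a cylinder, r_cr = k_ins/h = 0.566/4.92 = 0.115 m = 11.5 cm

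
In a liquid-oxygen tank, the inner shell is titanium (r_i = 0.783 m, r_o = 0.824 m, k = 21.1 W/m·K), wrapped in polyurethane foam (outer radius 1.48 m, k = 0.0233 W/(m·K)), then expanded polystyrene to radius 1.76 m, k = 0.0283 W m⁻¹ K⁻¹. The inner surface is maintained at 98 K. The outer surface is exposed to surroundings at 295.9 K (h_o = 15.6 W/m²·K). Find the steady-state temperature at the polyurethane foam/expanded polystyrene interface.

T = 267.8 K

Treat each layer as a resistance in series:
  R_titanium = (1/0.783 − 1/0.824)/(4πk) = 0.06355/(4π·21.1) = 2.397×10^-4 K/W
  R_polyurethane foam = (1/0.824 − 1/1.48)/(4πk) = 0.5379/(4π·0.0233) = 1.837 K/W
  R_expanded polystyrene = (1/1.48 − 1/1.76)/(4πk) = 0.1075/(4π·0.0283) = 0.3023 K/W
  R_conv,out = 1/(4πr²h) = 1/(4π·1.76²·15.6) = 0.001647 K/W
ΣR = 2.397×10^-4 + 1.837 + 0.3023 + 0.001647 = 2.141 K/W
Q = ΔT/ΣR = (98 K − 295.9 K)/2.141 = -92.43 W
From the inner boundary to the polyurethane foam/expanded polystyrene interface, ΣR_partial = 1.837 K/W.
T_interface = T_in − Q·ΣR_partial = 98 K − (-92.43)(1.837) = 267.8 K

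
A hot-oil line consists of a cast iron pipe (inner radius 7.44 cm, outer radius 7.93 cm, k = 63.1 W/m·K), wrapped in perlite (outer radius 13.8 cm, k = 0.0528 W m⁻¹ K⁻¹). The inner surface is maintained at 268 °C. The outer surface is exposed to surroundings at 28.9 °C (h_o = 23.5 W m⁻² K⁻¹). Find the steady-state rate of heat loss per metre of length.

Q' = 139 W/m

Treat each layer as a resistance in series:
  R'_cast iron = ln(0.0793/0.0744)/(2πk) = 0.06378/(2π·63.1) = 1.609×10^-4 m·K/W
  R'_perlite = ln(0.138/0.0793)/(2πk) = 0.5540/(2π·0.0528) = 1.670 m·K/W
  R'_conv,out = 1/(2πr h) = 1/(2π·0.138·23.5) = 0.04908 m·K/W
ΣR = 1.609×10^-4 + 1.670 + 0.04908 = 1.719 m·K/W
Q' = ΔT/ΣR = (268 °C − 28.9 °C)/1.719 = 139 W/m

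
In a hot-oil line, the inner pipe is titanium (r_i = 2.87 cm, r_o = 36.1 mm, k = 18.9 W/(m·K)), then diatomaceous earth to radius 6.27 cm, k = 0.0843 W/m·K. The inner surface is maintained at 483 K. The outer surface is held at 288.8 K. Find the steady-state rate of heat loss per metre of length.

Q' = 186 W/m

Resistance network (inner→outer):
  R'_titanium = ln(0.0361/0.0287)/(2πk) = 0.2294/(2π·18.9) = 0.001932 m·K/W
  R'_diatomaceous earth = ln(0.0627/0.0361)/(2πk) = 0.5521/(2π·0.0843) = 1.042 m·K/W
ΣR = 0.001932 + 1.042 = 1.044 m·K/W
Q' = ΔT/ΣR = (483 K − 288.8 K)/1.044 = 186 W/m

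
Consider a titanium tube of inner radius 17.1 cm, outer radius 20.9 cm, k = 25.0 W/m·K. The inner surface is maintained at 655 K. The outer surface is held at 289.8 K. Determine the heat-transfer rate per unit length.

Q' = 2.86×10^5 W/m

Q' = 2πk·ΔT/ln(r₂/r₁) = 2π × 25.0 × 365.2 / ln(0.209/0.171) = 2.86×10^5 W/m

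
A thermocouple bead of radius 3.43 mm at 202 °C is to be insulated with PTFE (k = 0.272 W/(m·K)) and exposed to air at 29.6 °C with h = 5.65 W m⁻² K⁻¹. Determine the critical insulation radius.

r_cr = 9.63 cm

For a sphere, r_cr = 2k_ins/h = 2·0.272/5.65 = 0.0963 m = 9.63 cm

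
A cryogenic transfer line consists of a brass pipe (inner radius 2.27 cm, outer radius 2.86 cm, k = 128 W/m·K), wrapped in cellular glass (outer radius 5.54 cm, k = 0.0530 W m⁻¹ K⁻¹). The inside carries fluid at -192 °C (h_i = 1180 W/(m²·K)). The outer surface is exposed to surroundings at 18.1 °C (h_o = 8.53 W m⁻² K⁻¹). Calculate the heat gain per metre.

Q' = 90.2 W/m

Series thermal resistances, inner to outer:
  R'_conv,in = 1/(2πr h) = 1/(2π·0.0227·1180) = 0.005942 m·K/W
  R'_brass = ln(0.0286/0.0227)/(2πk) = 0.2310/(2π·128) = 2.873×10^-4 m·K/W
  R'_cellular glass = ln(0.0554/0.0286)/(2πk) = 0.6612/(2π·0.0530) = 1.985 m·K/W
  R'_conv,out = 1/(2πr h) = 1/(2π·0.0554·8.53) = 0.3368 m·K/W
ΣR = 0.005942 + 2.873×10^-4 + 1.985 + 0.3368 = 2.328 m·K/W
Q' = ΔT/ΣR = (-192 °C − 18.1 °C)/2.328 = -90.2 W/m
(Negative Q' ⇒ heat flows inward; heat gain = 90.2 W/m.)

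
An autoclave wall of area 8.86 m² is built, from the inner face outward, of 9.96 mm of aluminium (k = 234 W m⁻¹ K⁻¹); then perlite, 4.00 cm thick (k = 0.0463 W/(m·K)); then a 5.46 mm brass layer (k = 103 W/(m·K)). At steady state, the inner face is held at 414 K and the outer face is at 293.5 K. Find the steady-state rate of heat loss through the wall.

Resistance network (inner→outer):
  R_aluminium = L/(kA) = 0.00996/(234·8.86) = 4.804×10^-6 K/W
  R_perlite = L/(kA) = 0.0400/(0.0463·8.86) = 0.09751 K/W
  R_brass = L/(kA) = 0.00546/(103·8.86) = 5.983×10^-6 K/W
ΣR = 4.804×10^-6 + 0.09751 + 5.983×10^-6 = 0.09752 K/W
Q = ΔT/ΣR = (414 K − 293.5 K)/0.09752 = 1240 W

Q = 1240 W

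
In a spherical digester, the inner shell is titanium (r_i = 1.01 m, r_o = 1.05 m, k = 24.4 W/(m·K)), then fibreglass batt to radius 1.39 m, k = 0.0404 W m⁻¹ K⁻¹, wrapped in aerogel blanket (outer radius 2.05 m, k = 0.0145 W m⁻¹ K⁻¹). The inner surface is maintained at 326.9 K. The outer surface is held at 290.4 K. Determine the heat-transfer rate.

Q = 21.1 W

Resistance network (inner→outer):
  R_titanium = (1/1.01 − 1/1.05)/(4πk) = 0.03772/(4π·24.4) = 1.230×10^-4 K/W
  R_fibreglass batt = (1/1.05 − 1/1.39)/(4πk) = 0.2330/(4π·0.0404) = 0.4589 K/W
  R_aerogel blanket = (1/1.39 − 1/2.05)/(4πk) = 0.2316/(4π·0.0145) = 1.271 K/W
ΣR = 1.230×10^-4 + 0.4589 + 1.271 = 1.730 K/W
Q = ΔT/ΣR = (326.9 K − 290.4 K)/1.730 = 21.1 W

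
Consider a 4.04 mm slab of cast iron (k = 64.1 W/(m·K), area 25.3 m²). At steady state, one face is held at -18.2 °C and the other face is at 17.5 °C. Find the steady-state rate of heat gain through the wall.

Q = 14300 kW

Q = kA·ΔT/L = 64.1 × 25.3 × |-18.2 °C − 17.5 °C| / 0.00404 = 1.43×10^7 W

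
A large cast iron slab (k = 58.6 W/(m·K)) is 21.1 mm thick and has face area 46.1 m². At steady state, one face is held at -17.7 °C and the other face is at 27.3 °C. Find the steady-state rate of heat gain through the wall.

Q = 5760 kW

Q = kA·ΔT/L = 58.6 × 46.1 × |-17.7 °C − 27.3 °C| / 0.0211 = 5.76×10^6 W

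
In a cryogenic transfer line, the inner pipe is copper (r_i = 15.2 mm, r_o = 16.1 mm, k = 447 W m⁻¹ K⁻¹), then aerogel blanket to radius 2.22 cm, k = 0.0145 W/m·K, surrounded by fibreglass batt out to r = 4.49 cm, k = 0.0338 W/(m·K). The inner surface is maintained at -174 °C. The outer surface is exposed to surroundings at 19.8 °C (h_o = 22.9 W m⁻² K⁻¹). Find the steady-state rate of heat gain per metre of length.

Q' = 27.7 W/m

Series thermal resistances, inner to outer:
  R'_copper = ln(0.0161/0.0152)/(2πk) = 0.05752/(2π·447) = 2.048×10^-5 m·K/W
  R'_aerogel blanket = ln(0.0222/0.0161)/(2πk) = 0.3213/(2π·0.0145) = 3.526 m·K/W
  R'_fibreglass batt = ln(0.0449/0.0222)/(2πk) = 0.7043/(2π·0.0338) = 3.317 m·K/W
  R'_conv,out = 1/(2πr h) = 1/(2π·0.0449·22.9) = 0.1548 m·K/W
ΣR = 2.048×10^-5 + 3.526 + 3.317 + 0.1548 = 6.998 m·K/W
Q' = ΔT/ΣR = (-174 °C − 19.8 °C)/6.998 = -27.7 W/m
(Negative Q' ⇒ heat flows inward; heat gain = 27.7 W/m.)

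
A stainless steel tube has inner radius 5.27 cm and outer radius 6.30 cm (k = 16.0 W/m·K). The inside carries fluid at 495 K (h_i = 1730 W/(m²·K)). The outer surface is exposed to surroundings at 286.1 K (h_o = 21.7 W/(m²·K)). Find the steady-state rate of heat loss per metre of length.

Resistance network (inner→outer):
  R'_conv,in = 1/(2πr h) = 1/(2π·0.0527·1730) = 0.001746 m·K/W
  R'_stainless steel = ln(0.0630/0.0527)/(2πk) = 0.1785/(2π·16.0) = 0.001776 m·K/W
  R'_conv,out = 1/(2πr h) = 1/(2π·0.0630·21.7) = 0.1164 m·K/W
ΣR = 0.001746 + 0.001776 + 0.1164 = 0.1199 m·K/W
Q' = ΔT/ΣR = (495 K − 286.1 K)/0.1199 = 1740 W/m

Q' = 1740 W/m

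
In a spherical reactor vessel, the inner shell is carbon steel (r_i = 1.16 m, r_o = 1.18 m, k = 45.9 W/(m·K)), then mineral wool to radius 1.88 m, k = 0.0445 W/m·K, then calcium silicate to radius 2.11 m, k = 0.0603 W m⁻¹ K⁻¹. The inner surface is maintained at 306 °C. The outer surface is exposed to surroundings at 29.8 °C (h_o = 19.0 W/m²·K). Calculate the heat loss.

Treat each layer as a resistance in series:
  R_carbon steel = (1/1.16 − 1/1.18)/(4πk) = 0.01461/(4π·45.9) = 2.533×10^-5 K/W
  R_mineral wool = (1/1.18 − 1/1.88)/(4πk) = 0.3155/(4π·0.0445) = 0.5643 K/W
  R_calcium silicate = (1/1.88 − 1/2.11)/(4πk) = 0.05798/(4π·0.0603) = 0.07652 K/W
  R_conv,out = 1/(4πr²h) = 1/(4π·2.11²·19.0) = 9.407×10^-4 K/W
ΣR = 2.533×10^-5 + 0.5643 + 0.07652 + 9.407×10^-4 = 0.6418 K/W
Q = ΔT/ΣR = (306 °C − 29.8 °C)/0.6418 = 430 W

Q = 430 W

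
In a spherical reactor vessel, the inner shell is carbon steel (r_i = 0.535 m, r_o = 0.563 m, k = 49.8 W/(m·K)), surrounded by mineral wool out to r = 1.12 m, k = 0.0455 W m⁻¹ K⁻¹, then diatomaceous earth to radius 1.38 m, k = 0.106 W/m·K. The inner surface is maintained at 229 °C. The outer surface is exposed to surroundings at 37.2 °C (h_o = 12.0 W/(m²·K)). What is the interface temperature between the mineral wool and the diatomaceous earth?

T = 52.1 °C

Treat each layer as a resistance in series:
  R_carbon steel = (1/0.535 − 1/0.563)/(4πk) = 0.09296/(4π·49.8) = 1.485×10^-4 K/W
  R_mineral wool = (1/0.563 − 1/1.12)/(4πk) = 0.8833/(4π·0.0455) = 1.545 K/W
  R_diatomaceous earth = (1/1.12 − 1/1.38)/(4πk) = 0.1682/(4π·0.106) = 0.1263 K/W
  R_conv,out = 1/(4πr²h) = 1/(4π·1.38²·12.0) = 0.003482 K/W
ΣR = 1.485×10^-4 + 1.545 + 0.1263 + 0.003482 = 1.675 K/W
Q = ΔT/ΣR = (229 °C − 37.2 °C)/1.675 = 114.5 W
From the inner boundary to the mineral wool/diatomaceous earth interface, ΣR_partial = 1.545 K/W.
T_interface = T_in − Q·ΣR_partial = 229 °C − (114.5)(1.545) = 52.1 °C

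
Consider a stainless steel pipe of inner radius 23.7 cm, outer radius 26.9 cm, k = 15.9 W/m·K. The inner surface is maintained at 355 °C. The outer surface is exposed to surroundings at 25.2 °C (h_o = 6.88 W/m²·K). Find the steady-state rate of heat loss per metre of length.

Treat each layer as a resistance in series:
  R'_stainless steel = ln(0.269/0.237)/(2πk) = 0.1267/(2π·15.9) = 0.001268 m·K/W
  R'_conv,out = 1/(2πr h) = 1/(2π·0.269·6.88) = 0.08600 m·K/W
ΣR = 0.001268 + 0.08600 = 0.08727 m·K/W
Q' = ΔT/ΣR = (355 °C − 25.2 °C)/0.08727 = 3780 W/m

Q' = 3.78 kW/m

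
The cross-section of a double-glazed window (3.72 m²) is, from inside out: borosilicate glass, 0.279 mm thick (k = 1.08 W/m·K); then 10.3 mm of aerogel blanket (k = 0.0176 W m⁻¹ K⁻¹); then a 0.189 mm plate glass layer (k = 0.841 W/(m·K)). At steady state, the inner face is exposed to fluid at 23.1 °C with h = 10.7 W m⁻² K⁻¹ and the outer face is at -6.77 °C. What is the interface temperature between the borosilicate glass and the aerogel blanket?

Treat each layer as a resistance in series:
  R_conv,in = 1/(hA) = 1/(10.7·3.72) = 0.02512 K/W
  R_borosilicate glass = L/(kA) = 2.79×10^-4/(1.08·3.72) = 6.944×10^-5 K/W
  R_aerogel blanket = L/(kA) = 0.0103/(0.0176·3.72) = 0.1573 K/W
  R_plate glass = L/(kA) = 1.89×10^-4/(0.841·3.72) = 6.041×10^-5 K/W
ΣR = 0.02512 + 6.944×10^-5 + 0.1573 + 6.041×10^-5 = 0.1825 K/W
Q = ΔT/ΣR = (23.1 °C − -6.77 °C)/0.1825 = 163.7 W
From the inner boundary to the borosilicate glass/aerogel blanket interface, ΣR_partial = 0.02519 K/W.
T_interface = T_in − Q·ΣR_partial = 23.1 °C − (163.7)(0.02519) = 19.0 °C

T = 19.0 °C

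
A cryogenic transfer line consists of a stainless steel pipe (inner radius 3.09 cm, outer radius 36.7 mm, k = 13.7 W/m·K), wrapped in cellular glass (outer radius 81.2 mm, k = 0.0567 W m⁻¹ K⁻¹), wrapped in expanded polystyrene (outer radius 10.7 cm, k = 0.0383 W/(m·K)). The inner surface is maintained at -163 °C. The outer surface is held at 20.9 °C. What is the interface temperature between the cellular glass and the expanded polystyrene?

Resistance network (inner→outer):
  R'_stainless steel = ln(0.0367/0.0309)/(2πk) = 0.1720/(2π·13.7) = 0.001998 m·K/W
  R'_cellular glass = ln(0.0812/0.0367)/(2πk) = 0.7941/(2π·0.0567) = 2.229 m·K/W
  R'_expanded polystyrene = ln(0.107/0.0812)/(2πk) = 0.2759/(2π·0.0383) = 1.147 m·K/W
ΣR = 0.001998 + 2.229 + 1.147 = 3.378 m·K/W
Q' = ΔT/ΣR = (-163 °C − 20.9 °C)/3.378 = -54.44 W/m
From the inner boundary to the cellular glass/expanded polystyrene interface, ΣR_partial = 2.231 m·K/W.
T_interface = T_in − Q'·ΣR_partial = -163 °C − (-54.44)(2.231) = -41.5 °C

T = -41.5 °C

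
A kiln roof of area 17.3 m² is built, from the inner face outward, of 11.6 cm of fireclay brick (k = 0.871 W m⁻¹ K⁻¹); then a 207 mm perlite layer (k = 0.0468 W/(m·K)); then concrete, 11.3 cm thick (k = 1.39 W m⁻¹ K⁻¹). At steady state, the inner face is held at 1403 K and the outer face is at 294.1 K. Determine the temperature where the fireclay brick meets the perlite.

Series thermal resistances, inner to outer:
  R_fireclay brick = L/(kA) = 0.116/(0.871·17.3) = 0.007698 K/W
  R_perlite = L/(kA) = 0.207/(0.0468·17.3) = 0.2557 K/W
  R_concrete = L/(kA) = 0.113/(1.39·17.3) = 0.004699 K/W
ΣR = 0.007698 + 0.2557 + 0.004699 = 0.2681 K/W
Q = ΔT/ΣR = (1403 K − 294.1 K)/0.2681 = 4136 W
From the inner boundary to the fireclay brick/perlite interface, ΣR_partial = 0.007698 K/W.
T_interface = T_in − Q·ΣR_partial = 1403 K − (4136)(0.007698) = 1371 K

T = 1371 K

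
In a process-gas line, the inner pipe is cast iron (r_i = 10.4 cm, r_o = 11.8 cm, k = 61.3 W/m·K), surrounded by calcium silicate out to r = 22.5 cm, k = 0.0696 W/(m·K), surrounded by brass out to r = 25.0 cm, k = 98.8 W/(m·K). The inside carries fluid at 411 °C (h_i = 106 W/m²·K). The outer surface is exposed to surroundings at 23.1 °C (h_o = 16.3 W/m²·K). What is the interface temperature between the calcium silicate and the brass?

T = 33.0 °C

Series thermal resistances, inner to outer:
  R'_conv,in = 1/(2πr h) = 1/(2π·0.104·106) = 0.01444 m·K/W
  R'_cast iron = ln(0.118/0.104)/(2πk) = 0.1263/(2π·61.3) = 3.279×10^-4 m·K/W
  R'_calcium silicate = ln(0.225/0.118)/(2πk) = 0.6454/(2π·0.0696) = 1.476 m·K/W
  R'_brass = ln(0.250/0.225)/(2πk) = 0.1054/(2π·98.8) = 1.697×10^-4 m·K/W
  R'_conv,out = 1/(2πr h) = 1/(2π·0.250·16.3) = 0.03906 m·K/W
ΣR = 0.01444 + 3.279×10^-4 + 1.476 + 1.697×10^-4 + 0.03906 = 1.530 m·K/W
Q' = ΔT/ΣR = (411 °C − 23.1 °C)/1.530 = 253.5 W/m
From the inner boundary to the calcium silicate/brass interface, ΣR_partial = 1.491 m·K/W.
T_interface = T_in − Q'·ΣR_partial = 411 °C − (253.5)(1.491) = 33.0 °C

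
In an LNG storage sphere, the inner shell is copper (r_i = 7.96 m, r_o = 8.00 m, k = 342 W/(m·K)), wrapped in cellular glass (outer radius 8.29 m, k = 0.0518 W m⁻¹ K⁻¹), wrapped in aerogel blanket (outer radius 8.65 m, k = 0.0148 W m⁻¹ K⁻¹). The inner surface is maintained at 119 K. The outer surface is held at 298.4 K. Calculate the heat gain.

Q = 5.32 kW

Series thermal resistances, inner to outer:
  R_copper = (1/7.96 − 1/8.00)/(4πk) = 6.281×10^-4/(4π·342) = 1.462×10^-7 K/W
  R_cellular glass = (1/8.00 − 1/8.29)/(4πk) = 0.004373/(4π·0.0518) = 0.006718 K/W
  R_aerogel blanket = (1/8.29 − 1/8.65)/(4πk) = 0.005020/(4π·0.0148) = 0.02699 K/W
ΣR = 1.462×10^-7 + 0.006718 + 0.02699 = 0.03371 K/W
Q = ΔT/ΣR = (119 K − 298.4 K)/0.03371 = -5320 W
(Negative Q ⇒ heat flows inward; heat gain = 5320 W.)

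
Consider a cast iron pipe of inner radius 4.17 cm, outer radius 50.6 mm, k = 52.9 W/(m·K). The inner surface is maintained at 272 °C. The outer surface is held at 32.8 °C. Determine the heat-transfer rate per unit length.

Q' = 411 kW/m

Q' = 2πk·ΔT/ln(r₂/r₁) = 2π × 52.9 × 239.2 / ln(0.0506/0.0417) = 4.11×10^5 W/m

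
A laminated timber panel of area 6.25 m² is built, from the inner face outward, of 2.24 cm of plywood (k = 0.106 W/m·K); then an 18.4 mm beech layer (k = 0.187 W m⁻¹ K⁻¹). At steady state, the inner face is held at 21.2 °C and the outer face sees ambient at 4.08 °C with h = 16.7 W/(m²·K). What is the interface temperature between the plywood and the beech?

T = 11.4 °C

Treat each layer as a resistance in series:
  R_plywood = L/(kA) = 0.0224/(0.106·6.25) = 0.03381 K/W
  R_beech = L/(kA) = 0.0184/(0.187·6.25) = 0.01574 K/W
  R_conv,out = 1/(hA) = 1/(16.7·6.25) = 0.009581 K/W
ΣR = 0.03381 + 0.01574 + 0.009581 = 0.05913 K/W
Q = ΔT/ΣR = (21.2 °C − 4.08 °C)/0.05913 = 289.5 W
From the inner boundary to the plywood/beech interface, ΣR_partial = 0.03381 K/W.
T_interface = T_in − Q·ΣR_partial = 21.2 °C − (289.5)(0.03381) = 11.4 °C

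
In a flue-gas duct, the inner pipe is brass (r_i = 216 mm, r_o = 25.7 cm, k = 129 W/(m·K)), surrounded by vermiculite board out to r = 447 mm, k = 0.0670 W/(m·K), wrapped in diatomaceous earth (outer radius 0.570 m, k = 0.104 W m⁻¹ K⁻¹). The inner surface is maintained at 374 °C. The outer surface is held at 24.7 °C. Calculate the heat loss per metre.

Q' = 207 W/m

Treat each layer as a resistance in series:
  R'_brass = ln(0.257/0.216)/(2πk) = 0.1738/(2π·129) = 2.144×10^-4 m·K/W
  R'_vermiculite board = ln(0.447/0.257)/(2πk) = 0.5535/(2π·0.0670) = 1.315 m·K/W
  R'_diatomaceous earth = ln(0.570/0.447)/(2πk) = 0.2431/(2π·0.104) = 0.3720 m·K/W
ΣR = 2.144×10^-4 + 1.315 + 0.3720 = 1.687 m·K/W
Q' = ΔT/ΣR = (374 °C − 24.7 °C)/1.687 = 207 W/m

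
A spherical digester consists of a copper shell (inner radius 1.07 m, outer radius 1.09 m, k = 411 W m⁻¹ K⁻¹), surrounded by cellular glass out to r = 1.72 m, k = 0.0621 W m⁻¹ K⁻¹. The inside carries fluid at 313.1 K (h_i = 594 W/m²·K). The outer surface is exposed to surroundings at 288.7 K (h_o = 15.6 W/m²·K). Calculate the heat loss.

Series thermal resistances, inner to outer:
  R_conv,in = 1/(4πr²h) = 1/(4π·1.07²·594) = 1.170×10^-4 K/W
  R_copper = (1/1.07 − 1/1.09)/(4πk) = 0.01715/(4π·411) = 3.320×10^-6 K/W
  R_cellular glass = (1/1.09 − 1/1.72)/(4πk) = 0.3360/(4π·0.0621) = 0.4306 K/W
  R_conv,out = 1/(4πr²h) = 1/(4π·1.72²·15.6) = 0.001724 K/W
ΣR = 1.170×10^-4 + 3.320×10^-6 + 0.4306 + 0.001724 = 0.4324 K/W
Q = ΔT/ΣR = (313.1 K − 288.7 K)/0.4324 = 56.4 W

Q = 56.4 W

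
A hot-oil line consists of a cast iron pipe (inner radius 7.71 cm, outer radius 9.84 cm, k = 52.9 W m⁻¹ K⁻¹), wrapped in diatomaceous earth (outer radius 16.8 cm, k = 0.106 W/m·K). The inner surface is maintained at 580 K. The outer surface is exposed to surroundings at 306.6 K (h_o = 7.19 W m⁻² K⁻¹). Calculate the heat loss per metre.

Treat each layer as a resistance in series:
  R'_cast iron = ln(0.0984/0.0771)/(2πk) = 0.2439/(2π·52.9) = 7.339×10^-4 m·K/W
  R'_diatomaceous earth = ln(0.168/0.0984)/(2πk) = 0.5349/(2π·0.106) = 0.8032 m·K/W
  R'_conv,out = 1/(2πr h) = 1/(2π·0.168·7.19) = 0.1318 m·K/W
ΣR = 7.339×10^-4 + 0.8032 + 0.1318 = 0.9357 m·K/W
Q' = ΔT/ΣR = (580 K − 306.6 K)/0.9357 = 292 W/m

Q' = 292 W/m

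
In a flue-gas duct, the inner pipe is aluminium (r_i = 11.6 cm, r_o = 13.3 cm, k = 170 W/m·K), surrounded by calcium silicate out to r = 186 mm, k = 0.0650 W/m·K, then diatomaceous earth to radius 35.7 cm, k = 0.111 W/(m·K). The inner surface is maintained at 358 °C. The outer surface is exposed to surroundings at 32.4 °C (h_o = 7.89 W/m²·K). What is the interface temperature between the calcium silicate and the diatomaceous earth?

Treat each layer as a resistance in series:
  R'_aluminium = ln(0.133/0.116)/(2πk) = 0.1368/(2π·170) = 1.280×10^-4 m·K/W
  R'_calcium silicate = ln(0.186/0.133)/(2πk) = 0.3354/(2π·0.0650) = 0.8212 m·K/W
  R'_diatomaceous earth = ln(0.357/0.186)/(2πk) = 0.6520/(2π·0.111) = 0.9348 m·K/W
  R'_conv,out = 1/(2πr h) = 1/(2π·0.357·7.89) = 0.05650 m·K/W
ΣR = 1.280×10^-4 + 0.8212 + 0.9348 + 0.05650 = 1.813 m·K/W
Q' = ΔT/ΣR = (358 °C − 32.4 °C)/1.813 = 179.6 W/m
From the inner boundary to the calcium silicate/diatomaceous earth interface, ΣR_partial = 0.8213 m·K/W.
T_interface = T_in − Q'·ΣR_partial = 358 °C − (179.6)(0.8213) = 210 °C

T = 210 °C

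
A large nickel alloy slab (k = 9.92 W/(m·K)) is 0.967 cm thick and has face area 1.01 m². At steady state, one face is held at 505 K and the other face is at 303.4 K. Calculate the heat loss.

Q = kA·ΔT/L = 9.92 × 1.01 × |505 K − 303.4 K| / 0.00967 = 2.09×10^5 W

Q = 2.09×10^5 W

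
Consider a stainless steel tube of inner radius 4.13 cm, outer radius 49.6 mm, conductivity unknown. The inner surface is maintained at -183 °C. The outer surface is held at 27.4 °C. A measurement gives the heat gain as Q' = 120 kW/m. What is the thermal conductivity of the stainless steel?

ΣR = ΔT/Q' = |-183 − 27.4|/1.20×10^5 = 0.001753 m·K/W
ln(r₂/r₁)/(2πk) = 0.001753 ⇒ k = 0.1831/(2π·0.001753) = 16.6 W/m·K

k = 16.6 W/m·K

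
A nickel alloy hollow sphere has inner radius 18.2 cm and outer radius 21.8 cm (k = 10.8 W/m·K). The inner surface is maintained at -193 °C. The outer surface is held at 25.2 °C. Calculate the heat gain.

Q = 32.6 kW

Q = 4πk·ΔT/(1/r₁ − 1/r₂) = 4π × 10.8 × 218.2 / (1/0.182 − 1/0.218) = 32600 W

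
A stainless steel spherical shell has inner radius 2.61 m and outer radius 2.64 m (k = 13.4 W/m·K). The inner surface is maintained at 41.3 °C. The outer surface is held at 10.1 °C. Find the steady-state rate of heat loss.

Q = 1210 kW

Q = 4πk·ΔT/(1/r₁ − 1/r₂) = 4π × 13.4 × 31.2 / (1/2.61 − 1/2.64) = 1.21×10^6 W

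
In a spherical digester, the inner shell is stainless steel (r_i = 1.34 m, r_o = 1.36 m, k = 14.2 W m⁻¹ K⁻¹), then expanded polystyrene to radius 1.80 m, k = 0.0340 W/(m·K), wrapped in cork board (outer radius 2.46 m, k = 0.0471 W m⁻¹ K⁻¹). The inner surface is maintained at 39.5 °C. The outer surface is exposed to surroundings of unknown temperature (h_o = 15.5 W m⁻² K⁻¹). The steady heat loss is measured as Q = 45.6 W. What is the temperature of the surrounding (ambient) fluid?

Series resistances:
  R_stainless steel = (1/1.34 − 1/1.36)/(4πk) = 0.01097/(4π·14.2) = 6.150×10^-5 K/W
  R_expanded polystyrene = (1/1.36 − 1/1.80)/(4πk) = 0.1797/(4π·0.0340) = 0.4207 K/W
  R_cork board = (1/1.80 − 1/2.46)/(4πk) = 0.1491/(4π·0.0471) = 0.2518 K/W
  R_conv,out = 1/(4πr²h) = 1/(4π·2.46²·15.5) = 8.484×10^-4 K/W
ΣR = 0.6734 K/W
ΔT = Q·ΣR = 45.6 × 0.6734 = 30.71 K
Heat flows outward, so T_out = T_in − ΔT = 39.5 − 30.71 = 8.79 °C

T_out = 8.79 °C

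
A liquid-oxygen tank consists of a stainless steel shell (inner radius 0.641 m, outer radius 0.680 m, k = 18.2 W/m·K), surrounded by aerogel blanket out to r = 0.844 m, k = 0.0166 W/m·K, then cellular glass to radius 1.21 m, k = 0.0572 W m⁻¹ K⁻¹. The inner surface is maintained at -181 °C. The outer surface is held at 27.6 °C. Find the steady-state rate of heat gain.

Series thermal resistances, inner to outer:
  R_stainless steel = (1/0.641 − 1/0.680)/(4πk) = 0.08947/(4π·18.2) = 3.912×10^-4 K/W
  R_aerogel blanket = (1/0.680 − 1/0.844)/(4πk) = 0.2858/(4π·0.0166) = 1.370 K/W
  R_cellular glass = (1/0.844 − 1/1.21)/(4πk) = 0.3584/(4π·0.0572) = 0.4986 K/W
ΣR = 3.912×10^-4 + 1.370 + 0.4986 = 1.869 K/W
Q = ΔT/ΣR = (-181 °C − 27.6 °C)/1.869 = -112 W
(Negative Q ⇒ heat flows inward; heat gain = 112 W.)

Q = 112 W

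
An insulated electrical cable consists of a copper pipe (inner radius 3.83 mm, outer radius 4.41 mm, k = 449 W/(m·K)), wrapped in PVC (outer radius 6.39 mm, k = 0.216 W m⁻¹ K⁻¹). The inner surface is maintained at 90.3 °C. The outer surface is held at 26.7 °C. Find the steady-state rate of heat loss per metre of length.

Resistance network (inner→outer):
  R'_copper = ln(0.00441/0.00383)/(2πk) = 0.1410/(2π·449) = 4.998×10^-5 m·K/W
  R'_PVC = ln(0.00639/0.00441)/(2πk) = 0.3709/(2π·0.216) = 0.2733 m·K/W
ΣR = 4.998×10^-5 + 0.2733 = 0.2733 m·K/W
Q' = ΔT/ΣR = (90.3 °C − 26.7 °C)/0.2733 = 233 W/m

Q' = 233 W/m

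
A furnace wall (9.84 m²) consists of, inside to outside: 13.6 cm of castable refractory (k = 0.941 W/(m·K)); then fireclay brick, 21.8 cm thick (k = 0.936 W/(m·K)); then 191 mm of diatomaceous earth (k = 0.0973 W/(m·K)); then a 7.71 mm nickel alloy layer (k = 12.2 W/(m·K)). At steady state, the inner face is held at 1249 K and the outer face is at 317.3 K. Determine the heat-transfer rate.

Q = 3.92 kW

Resistance network (inner→outer):
  R_castable refractory = L/(kA) = 0.136/(0.941·9.84) = 0.01469 K/W
  R_fireclay brick = L/(kA) = 0.218/(0.936·9.84) = 0.02367 K/W
  R_diatomaceous earth = L/(kA) = 0.191/(0.0973·9.84) = 0.1995 K/W
  R_nickel alloy = L/(kA) = 0.00771/(12.2·9.84) = 6.422×10^-5 K/W
ΣR = 0.01469 + 0.02367 + 0.1995 + 6.422×10^-5 = 0.2379 K/W
Q = ΔT/ΣR = (1249 K − 317.3 K)/0.2379 = 3920 W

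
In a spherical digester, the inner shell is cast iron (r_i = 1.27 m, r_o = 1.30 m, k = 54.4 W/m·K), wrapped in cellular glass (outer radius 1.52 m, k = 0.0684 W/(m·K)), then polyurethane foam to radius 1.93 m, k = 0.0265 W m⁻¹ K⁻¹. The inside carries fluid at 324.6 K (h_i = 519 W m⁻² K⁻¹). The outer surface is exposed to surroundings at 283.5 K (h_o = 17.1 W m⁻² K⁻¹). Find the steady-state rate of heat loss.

Q = 74.6 W

Series thermal resistances, inner to outer:
  R_conv,in = 1/(4πr²h) = 1/(4π·1.27²·519) = 9.506×10^-5 K/W
  R_cast iron = (1/1.27 − 1/1.30)/(4πk) = 0.01817/(4π·54.4) = 2.658×10^-5 K/W
  R_cellular glass = (1/1.30 − 1/1.52)/(4πk) = 0.1113/(4π·0.0684) = 0.1295 K/W
  R_polyurethane foam = (1/1.52 − 1/1.93)/(4πk) = 0.1398/(4π·0.0265) = 0.4197 K/W
  R_conv,out = 1/(4πr²h) = 1/(4π·1.93²·17.1) = 0.001249 K/W
ΣR = 9.506×10^-5 + 2.658×10^-5 + 0.1295 + 0.4197 + 0.001249 = 0.5506 K/W
Q = ΔT/ΣR = (324.6 K − 283.5 K)/0.5506 = 74.6 W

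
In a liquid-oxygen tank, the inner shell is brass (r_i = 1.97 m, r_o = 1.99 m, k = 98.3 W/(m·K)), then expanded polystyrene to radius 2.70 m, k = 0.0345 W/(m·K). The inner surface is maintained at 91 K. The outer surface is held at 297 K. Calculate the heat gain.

Q = 676 W

Series thermal resistances, inner to outer:
  R_brass = (1/1.97 − 1/1.99)/(4πk) = 0.005102/(4π·98.3) = 4.130×10^-6 K/W
  R_expanded polystyrene = (1/1.99 − 1/2.70)/(4πk) = 0.1321/(4π·0.0345) = 0.3048 K/W
ΣR = 4.130×10^-6 + 0.3048 = 0.3048 K/W
Q = ΔT/ΣR = (91 K − 297 K)/0.3048 = -676 W
(Negative Q ⇒ heat flows inward; heat gain = 676 W.)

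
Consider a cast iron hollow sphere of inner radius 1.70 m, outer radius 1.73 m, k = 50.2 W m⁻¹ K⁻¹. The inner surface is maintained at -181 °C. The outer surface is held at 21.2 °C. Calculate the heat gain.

Q = 4πk·ΔT/(1/r₁ − 1/r₂) = 4π × 50.2 × 202.2 / (1/1.70 − 1/1.73) = 1.25×10^7 W

Q = 12500 kW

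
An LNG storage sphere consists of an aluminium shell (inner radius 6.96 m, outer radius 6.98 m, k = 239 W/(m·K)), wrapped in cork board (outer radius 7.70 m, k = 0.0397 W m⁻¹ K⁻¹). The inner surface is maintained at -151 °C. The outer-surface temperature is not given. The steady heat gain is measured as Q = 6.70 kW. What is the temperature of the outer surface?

Series resistances:
  R_aluminium = (1/6.96 − 1/6.98)/(4πk) = 4.117×10^-4/(4π·239) = 1.371×10^-7 K/W
  R_cork board = (1/6.98 − 1/7.70)/(4πk) = 0.01340/(4π·0.0397) = 0.02685 K/W
ΣR = 0.02685 K/W
ΔT = Q·ΣR = 6700 × 0.02685 = 179.9 K
Heat flows inward, so T_out = T_in + ΔT = -151 + 179.9 = 28.9 °C

T_out = 28.9 °C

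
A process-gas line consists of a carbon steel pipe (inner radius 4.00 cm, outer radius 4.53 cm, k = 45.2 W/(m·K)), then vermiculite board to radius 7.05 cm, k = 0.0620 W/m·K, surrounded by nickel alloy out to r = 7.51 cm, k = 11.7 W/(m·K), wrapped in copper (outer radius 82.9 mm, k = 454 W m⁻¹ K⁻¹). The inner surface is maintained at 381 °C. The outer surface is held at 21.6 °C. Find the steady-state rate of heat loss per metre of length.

Q' = 316 W/m

Resistance network (inner→outer):
  R'_carbon steel = ln(0.0453/0.0400)/(2πk) = 0.1244/(2π·45.2) = 4.381×10^-4 m·K/W
  R'_vermiculite board = ln(0.0705/0.0453)/(2πk) = 0.4423/(2π·0.0620) = 1.135 m·K/W
  R'_nickel alloy = ln(0.0751/0.0705)/(2πk) = 0.06321/(2π·11.7) = 8.598×10^-4 m·K/W
  R'_copper = ln(0.0829/0.0751)/(2πk) = 0.09881/(2π·454) = 3.464×10^-5 m·K/W
ΣR = 4.381×10^-4 + 1.135 + 8.598×10^-4 + 3.464×10^-5 = 1.136 m·K/W
Q' = ΔT/ΣR = (381 °C − 21.6 °C)/1.136 = 316 W/m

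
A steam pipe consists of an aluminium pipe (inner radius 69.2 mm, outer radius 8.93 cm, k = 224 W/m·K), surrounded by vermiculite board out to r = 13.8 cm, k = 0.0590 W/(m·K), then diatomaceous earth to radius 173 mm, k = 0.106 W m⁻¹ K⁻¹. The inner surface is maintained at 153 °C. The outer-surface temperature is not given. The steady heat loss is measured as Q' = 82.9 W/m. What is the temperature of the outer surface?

Sum the resistances:
  R'_aluminium = ln(0.0893/0.0692)/(2πk) = 0.2550/(2π·224) = 1.812×10^-4 m·K/W
  R'_vermiculite board = ln(0.138/0.0893)/(2πk) = 0.4353/(2π·0.0590) = 1.174 m·K/W
  R'_diatomaceous earth = ln(0.173/0.138)/(2πk) = 0.2260/(2π·0.106) = 0.3394 m·K/W
ΣR = 1.514 m·K/W
ΔT = Q'·ΣR = 82.9 × 1.514 = 125.5 K
Heat flows outward, so T_out = T_in − ΔT = 153 − 125.5 = 27.5 °C

T_out = 27.5 °C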